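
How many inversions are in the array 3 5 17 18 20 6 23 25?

3

Count, for each position, how many later elements it exceeds:
3: 0
5: 0
17: 1
18: 1
20: 1
6: 0
23: 0
25: 0
Sum: 0 + 0 + 1 + 1 + 1 + 0 + 0 + 0 = 3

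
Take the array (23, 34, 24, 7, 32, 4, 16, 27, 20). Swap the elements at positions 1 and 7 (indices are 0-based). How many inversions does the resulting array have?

18 inversions

Positions 1 and 7 hold 34 and 27; after swapping, the array is [23, 27, 24, 7, 32, 4, 16, 34, 20].
For each element, count later entries that are smaller:
23: 4
27: 5
24: 4
7: 1
32: 3
4: 0
16: 0
34: 1
20: 0
Sum: 4 + 5 + 4 + 1 + 3 + 0 + 0 + 1 + 0 = 18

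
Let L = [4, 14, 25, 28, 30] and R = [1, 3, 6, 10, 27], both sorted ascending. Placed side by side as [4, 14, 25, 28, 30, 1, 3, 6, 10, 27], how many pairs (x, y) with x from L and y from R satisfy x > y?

20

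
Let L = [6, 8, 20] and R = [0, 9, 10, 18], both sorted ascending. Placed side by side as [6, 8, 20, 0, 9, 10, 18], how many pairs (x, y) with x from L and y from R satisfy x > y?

Cross-inversions: 6

For each element r of the right run, count left-run elements greater than r:
r = 0: 6, 8, 20 → 3
r = 9: 20 → 1
r = 10: 20 → 1
r = 18: 20 → 1
Cross-inversions: 3 + 1 + 1 + 1 = 6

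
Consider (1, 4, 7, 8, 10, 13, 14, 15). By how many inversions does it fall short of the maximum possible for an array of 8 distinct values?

Maximum inversions for 8 distinct elements is C(8, 2) = 8·7/2 = 28.
Current inversions — for each element, count later smaller elements:
1: 0
4: 0
7: 0
8: 0
10: 0
13: 0
14: 0
15: 0
Current total: 0 + 0 + 0 + 0 + 0 + 0 + 0 + 0 = 0
Shortfall: 28 − 0 = 28

28 inversions short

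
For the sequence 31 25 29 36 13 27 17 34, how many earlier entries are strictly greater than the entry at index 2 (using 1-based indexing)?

1 such element

The element at index 2 is 25.
Elements before it: 31
Those larger than 25: 31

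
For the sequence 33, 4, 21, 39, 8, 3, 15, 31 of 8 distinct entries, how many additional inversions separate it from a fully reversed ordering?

Maximum inversions for 8 distinct elements is C(8, 2) = 8·7/2 = 28.
Current inversions — for each element, count later smaller elements:
33: 6
4: 1
21: 3
39: 4
8: 1
3: 0
15: 0
31: 0
Current total: 6 + 1 + 3 + 4 + 1 + 0 + 0 + 0 = 15
Shortfall: 28 − 15 = 13

13 inversions short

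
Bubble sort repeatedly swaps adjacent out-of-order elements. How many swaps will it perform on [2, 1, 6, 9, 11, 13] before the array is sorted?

Adjacent swaps: 1

The minimum number of adjacent swaps to sort an array equals its inversion count, since every such swap removes exactly one inversion.
Count inversions — for each element, later elements that are smaller:
2: 1 → 1
1: none → 0
6: none → 0
9: none → 0
11: none → 0
13: none → 0
Total inversions: 1 + 0 + 0 + 0 + 0 + 0 = 1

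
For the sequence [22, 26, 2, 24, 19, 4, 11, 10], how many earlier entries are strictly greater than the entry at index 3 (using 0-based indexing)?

The element at index 3 is 24.
Elements before it: 22, 26, 2
Those larger than 24: 26

1 such element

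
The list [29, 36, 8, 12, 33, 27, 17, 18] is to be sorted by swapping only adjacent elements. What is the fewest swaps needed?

16

Minimum adjacent swaps = number of inversions (each swap of adjacent out-of-order elements removes one inversion and no swap can remove more).
Count inversions — for each element, later elements that are smaller:
29: 8, 12, 27, 17, 18 → 5
36: 8, 12, 33, 27, 17, 18 → 6
8: none → 0
12: none → 0
33: 27, 17, 18 → 3
27: 17, 18 → 2
17: none → 0
18: none → 0
Total inversions: 5 + 6 + 0 + 0 + 3 + 2 + 0 + 0 = 16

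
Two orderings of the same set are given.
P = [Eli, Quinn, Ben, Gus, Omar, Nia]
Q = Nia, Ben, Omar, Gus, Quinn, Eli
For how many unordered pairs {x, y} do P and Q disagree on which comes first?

13

Assign each item its position (1..6) in the first ordering, then rewrite the second ordering as that position sequence:
positions: Eli→1, Quinn→2, Ben→3, Gus→4, Omar→5, Nia→6
second ordering as positions: [6, 3, 5, 4, 2, 1]
Discordant pairs = inversions in this position sequence.
6: 3, 5, 4, 2, 1 → 5
3: 2, 1 → 2
5: 4, 2, 1 → 3
4: 2, 1 → 2
2: 1 → 1
1: 0
Total: 5 + 2 + 3 + 2 + 1 + 0 = 13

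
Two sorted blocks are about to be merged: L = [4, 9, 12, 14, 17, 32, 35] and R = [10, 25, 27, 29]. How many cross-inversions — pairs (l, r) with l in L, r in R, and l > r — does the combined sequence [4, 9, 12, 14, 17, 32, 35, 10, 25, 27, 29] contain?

11

Take each right-half value and tally the left-half values above it:
r = 10: 12, 14, 17, 32, 35 → 5
r = 25: 32, 35 → 2
r = 27: 32, 35 → 2
r = 29: 32, 35 → 2
Cross-inversions: 5 + 2 + 2 + 2 = 11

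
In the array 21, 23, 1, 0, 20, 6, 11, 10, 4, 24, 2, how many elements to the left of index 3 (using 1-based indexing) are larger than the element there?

2

The element at index 3 is 1.
Elements before it: 21, 23
Those larger than 1: 21, 23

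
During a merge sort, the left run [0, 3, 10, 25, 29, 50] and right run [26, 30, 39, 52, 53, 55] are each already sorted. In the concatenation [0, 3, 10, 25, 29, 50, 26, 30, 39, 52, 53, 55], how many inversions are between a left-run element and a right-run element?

For each element r of the right run, count left-run elements greater than r:
r = 26: 29, 50 → 2
r = 30: 50 → 1
r = 39: 50 → 1
r = 52: none → 0
r = 53: none → 0
r = 55: none → 0
Cross-inversions: 2 + 1 + 1 + 0 + 0 + 0 = 4

4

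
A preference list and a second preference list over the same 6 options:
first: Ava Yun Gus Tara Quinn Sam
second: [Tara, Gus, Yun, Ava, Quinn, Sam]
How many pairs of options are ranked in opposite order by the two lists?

Pairs: 6

Assign each item its position (1..6) in the first ordering, then rewrite the second ordering as that position sequence:
positions: Ava→1, Yun→2, Gus→3, Tara→4, Quinn→5, Sam→6
second ordering as positions: [4, 3, 2, 1, 5, 6]
Discordant pairs = inversions in this position sequence.
4: 3, 2, 1 → 3
3: 2, 1 → 2
2: 1 → 1
1: 0
5: 0
6: 0
Total: 3 + 2 + 1 + 0 + 0 + 0 = 6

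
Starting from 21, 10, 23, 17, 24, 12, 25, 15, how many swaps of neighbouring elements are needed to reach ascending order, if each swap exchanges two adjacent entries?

Adjacent swaps: 12

Minimum adjacent swaps = number of inversions (each swap of adjacent out-of-order elements removes one inversion and no swap can remove more).
Count inversions — for each element, later elements that are smaller:
21: 10, 17, 12, 15 → 4
10: none → 0
23: 17, 12, 15 → 3
17: 12, 15 → 2
24: 12, 15 → 2
12: none → 0
25: 15 → 1
15: none → 0
Total inversions: 4 + 0 + 3 + 2 + 2 + 0 + 1 + 0 = 12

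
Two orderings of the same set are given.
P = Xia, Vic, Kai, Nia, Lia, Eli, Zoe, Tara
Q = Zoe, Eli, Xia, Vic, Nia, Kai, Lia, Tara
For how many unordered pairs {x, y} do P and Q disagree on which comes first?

Assign each item its position (1..8) in the first ordering, then rewrite the second ordering as that position sequence:
positions: Xia→1, Vic→2, Kai→3, Nia→4, Lia→5, Eli→6, Zoe→7, Tara→8
second ordering as positions: [7, 6, 1, 2, 4, 3, 5, 8]
Discordant pairs = inversions in this position sequence.
7: 6, 1, 2, 4, 3, 5 → 6
6: 1, 2, 4, 3, 5 → 5
1: 0
2: 0
4: 3 → 1
3: 0
5: 0
8: 0
Total: 6 + 5 + 0 + 0 + 1 + 0 + 0 + 0 = 12

12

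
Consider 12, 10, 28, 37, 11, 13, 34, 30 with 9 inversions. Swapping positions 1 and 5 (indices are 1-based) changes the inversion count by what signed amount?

-1

Positions 1 and 5 hold 12 and 11; after swapping, the array is [11, 10, 28, 37, 12, 13, 34, 30].
For each element, count later entries that are smaller:
11: 1
10: 0
28: 2
37: 4
12: 0
13: 0
34: 1
30: 0
Sum: 1 + 0 + 2 + 4 + 0 + 0 + 1 + 0 = 8
Change: 8 − 9 = -1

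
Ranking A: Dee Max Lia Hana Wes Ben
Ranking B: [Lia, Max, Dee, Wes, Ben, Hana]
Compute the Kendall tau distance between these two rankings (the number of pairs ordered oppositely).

Assign each item its position (1..6) in the first ordering, then rewrite the second ordering as that position sequence:
positions: Dee→1, Max→2, Lia→3, Hana→4, Wes→5, Ben→6
second ordering as positions: [3, 2, 1, 5, 6, 4]
Discordant pairs = inversions in this position sequence.
3: 2, 1 → 2
2: 1 → 1
1: 0
5: 4 → 1
6: 4 → 1
4: 0
Total: 2 + 1 + 0 + 1 + 1 + 0 = 5

5 discordant pairs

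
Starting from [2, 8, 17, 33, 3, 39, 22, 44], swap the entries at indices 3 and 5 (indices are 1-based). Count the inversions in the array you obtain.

4

Positions 3 and 5 hold 17 and 3; after swapping, the array is [2, 8, 3, 33, 17, 39, 22, 44].
Sweep left to right; for each value list the smaller values that follow it:
2 → none → 0
8 → 3 → 1
3 → none → 0
33 → 17, 22 → 2
17 → none → 0
39 → 22 → 1
22 → none → 0
44 → none → 0
Sum: 0 + 1 + 0 + 2 + 0 + 1 + 0 + 0 = 4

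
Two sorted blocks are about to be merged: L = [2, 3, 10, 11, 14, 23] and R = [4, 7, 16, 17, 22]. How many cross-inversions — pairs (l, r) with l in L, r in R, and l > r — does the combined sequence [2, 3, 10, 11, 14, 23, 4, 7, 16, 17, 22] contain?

11

For each element r of the right run, count left-run elements greater than r:
r = 4: 10, 11, 14, 23 → 4
r = 7: 10, 11, 14, 23 → 4
r = 16: 23 → 1
r = 17: 23 → 1
r = 22: 23 → 1
Cross-inversions: 4 + 4 + 1 + 1 + 1 = 11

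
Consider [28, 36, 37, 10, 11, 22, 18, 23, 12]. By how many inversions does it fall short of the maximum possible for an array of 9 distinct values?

14

Maximum inversions for 9 distinct elements is C(9, 2) = 9·8/2 = 36.
Current inversions — for each element, count later smaller elements:
28: 6
36: 6
37: 6
10: 0
11: 0
22: 2
18: 1
23: 1
12: 0
Current total: 6 + 6 + 6 + 0 + 0 + 2 + 1 + 1 + 0 = 22
Shortfall: 36 − 22 = 14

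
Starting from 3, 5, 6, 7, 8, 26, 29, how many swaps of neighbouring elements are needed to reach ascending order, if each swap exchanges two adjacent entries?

The minimum number of adjacent swaps to sort an array equals its inversion count, since every such swap removes exactly one inversion.
Count inversions — for each element, later elements that are smaller:
3: none → 0
5: none → 0
6: none → 0
7: none → 0
8: none → 0
26: none → 0
29: none → 0
Total inversions: 0 + 0 + 0 + 0 + 0 + 0 + 0 = 0

0 swaps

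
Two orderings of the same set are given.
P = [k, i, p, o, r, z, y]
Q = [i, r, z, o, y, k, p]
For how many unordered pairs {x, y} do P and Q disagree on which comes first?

Assign each item its position (1..7) in the first ordering, then rewrite the second ordering as that position sequence:
positions: k→1, i→2, p→3, o→4, r→5, z→6, y→7
second ordering as positions: [2, 5, 6, 4, 7, 1, 3]
Discordant pairs = inversions in this position sequence.
2: 1 → 1
5: 4, 1, 3 → 3
6: 4, 1, 3 → 3
4: 1, 3 → 2
7: 1, 3 → 2
1: 0
3: 0
Total: 1 + 3 + 3 + 2 + 2 + 0 + 0 = 11

Disagreeing pairs: 11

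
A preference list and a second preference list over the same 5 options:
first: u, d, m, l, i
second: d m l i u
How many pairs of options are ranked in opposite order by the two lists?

4

Assign each item its position (1..5) in the first ordering, then rewrite the second ordering as that position sequence:
positions: u→1, d→2, m→3, l→4, i→5
second ordering as positions: [2, 3, 4, 5, 1]
Discordant pairs = inversions in this position sequence.
2: 1 → 1
3: 1 → 1
4: 1 → 1
5: 1 → 1
1: 0
Total: 1 + 1 + 1 + 1 + 0 = 4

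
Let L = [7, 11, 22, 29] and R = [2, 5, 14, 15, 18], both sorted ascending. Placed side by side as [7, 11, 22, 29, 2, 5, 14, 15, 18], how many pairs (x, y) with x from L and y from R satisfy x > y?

For each element r of the right run, count left-run elements greater than r:
r = 2: 7, 11, 22, 29 → 4
r = 5: 7, 11, 22, 29 → 4
r = 14: 22, 29 → 2
r = 15: 22, 29 → 2
r = 18: 22, 29 → 2
Cross-inversions: 4 + 4 + 2 + 2 + 2 = 14

14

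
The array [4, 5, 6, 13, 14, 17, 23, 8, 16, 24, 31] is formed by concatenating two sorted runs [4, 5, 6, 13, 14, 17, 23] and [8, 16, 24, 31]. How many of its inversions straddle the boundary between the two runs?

6 split inversions

For each element r of the right run, count left-run elements greater than r:
r = 8: 13, 14, 17, 23 → 4
r = 16: 17, 23 → 2
r = 24: none → 0
r = 31: none → 0
Cross-inversions: 4 + 2 + 0 + 0 = 6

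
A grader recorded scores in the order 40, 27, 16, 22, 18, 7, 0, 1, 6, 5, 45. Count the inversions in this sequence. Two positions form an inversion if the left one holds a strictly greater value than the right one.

Sweep left to right; for each value list the smaller values that follow it:
40 → 27, 16, 22, 18, 7, 0, 1, 6, 5 → 9
27 → 16, 22, 18, 7, 0, 1, 6, 5 → 8
16 → 7, 0, 1, 6, 5 → 5
22 → 18, 7, 0, 1, 6, 5 → 6
18 → 7, 0, 1, 6, 5 → 5
7 → 0, 1, 6, 5 → 4
0 → none → 0
1 → none → 0
6 → 5 → 1
5 → none → 0
45 → none → 0
Sum: 9 + 8 + 5 + 6 + 5 + 4 + 0 + 0 + 1 + 0 + 0 = 38

38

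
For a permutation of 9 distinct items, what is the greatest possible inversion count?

36 inversions

A reversed (strictly descending) arrangement makes every pair an inversion, giving C(9, 2) inversions.
C(9, 2) = 9·8/2 = 36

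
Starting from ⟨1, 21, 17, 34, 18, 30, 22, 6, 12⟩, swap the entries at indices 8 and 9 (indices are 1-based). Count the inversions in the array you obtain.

Positions 8 and 9 hold 6 and 12; after swapping, the array is [1, 21, 17, 34, 18, 30, 22, 12, 6].
Element-by-element contributions:
1 → none → 0
21 → 17, 18, 12, 6 → 4
17 → 12, 6 → 2
34 → 18, 30, 22, 12, 6 → 5
18 → 12, 6 → 2
30 → 22, 12, 6 → 3
22 → 12, 6 → 2
12 → 6 → 1
6 → none → 0
Sum: 0 + 4 + 2 + 5 + 2 + 3 + 2 + 1 + 0 = 19

There are 19 inversions.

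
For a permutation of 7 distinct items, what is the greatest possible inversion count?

A reversed (strictly descending) arrangement makes every pair an inversion, giving C(7, 2) inversions.
C(7, 2) = 7·6/2 = 21

21 inversions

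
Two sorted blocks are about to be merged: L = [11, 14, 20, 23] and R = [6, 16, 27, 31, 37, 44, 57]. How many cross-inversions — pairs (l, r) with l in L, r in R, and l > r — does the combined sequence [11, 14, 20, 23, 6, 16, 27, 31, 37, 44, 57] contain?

For each element r of the right run, count left-run elements greater than r:
r = 6: 11, 14, 20, 23 → 4
r = 16: 20, 23 → 2
r = 27: none → 0
r = 31: none → 0
r = 37: none → 0
r = 44: none → 0
r = 57: none → 0
Cross-inversions: 4 + 2 + 0 + 0 + 0 + 0 + 0 = 6

6 split inversions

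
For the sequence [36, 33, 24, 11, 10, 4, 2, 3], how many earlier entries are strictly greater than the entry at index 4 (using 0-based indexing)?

4

The element at index 4 is 10.
Elements before it: 36, 33, 24, 11
Those larger than 10: 36, 33, 24, 11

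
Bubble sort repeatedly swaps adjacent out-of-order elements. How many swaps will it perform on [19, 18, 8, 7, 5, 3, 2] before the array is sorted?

21 adjacent swaps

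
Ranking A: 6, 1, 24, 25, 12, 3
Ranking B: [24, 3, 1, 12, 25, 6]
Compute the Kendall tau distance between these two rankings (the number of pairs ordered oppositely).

10

Assign each item its position (1..6) in the first ordering, then rewrite the second ordering as that position sequence:
positions: 6→1, 1→2, 24→3, 25→4, 12→5, 3→6
second ordering as positions: [3, 6, 2, 5, 4, 1]
Discordant pairs = inversions in this position sequence.
3: 2, 1 → 2
6: 2, 5, 4, 1 → 4
2: 1 → 1
5: 4, 1 → 2
4: 1 → 1
1: 0
Total: 2 + 4 + 1 + 2 + 1 + 0 = 10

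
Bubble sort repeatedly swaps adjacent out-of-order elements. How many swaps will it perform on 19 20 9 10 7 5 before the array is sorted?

13 adjacent swaps

Each adjacent swap fixes exactly one inversion, so the minimum swap count equals the number of inversions.
Count inversions — for each element, later elements that are smaller:
19: 9, 10, 7, 5 → 4
20: 9, 10, 7, 5 → 4
9: 7, 5 → 2
10: 7, 5 → 2
7: 5 → 1
5: none → 0
Total inversions: 4 + 4 + 2 + 2 + 1 + 0 = 13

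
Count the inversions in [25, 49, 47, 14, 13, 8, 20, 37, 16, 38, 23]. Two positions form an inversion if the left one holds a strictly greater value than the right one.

30 inversions

For each element, count later entries that are smaller:
25 → 14, 13, 8, 20, 16, 23 → 6
49 → 47, 14, 13, 8, 20, 37, 16, 38, 23 → 9
47 → 14, 13, 8, 20, 37, 16, 38, 23 → 8
14 → 13, 8 → 2
13 → 8 → 1
8 → none → 0
20 → 16 → 1
37 → 16, 23 → 2
16 → none → 0
38 → 23 → 1
23 → none → 0
Sum: 6 + 9 + 8 + 2 + 1 + 0 + 1 + 2 + 0 + 1 + 0 = 30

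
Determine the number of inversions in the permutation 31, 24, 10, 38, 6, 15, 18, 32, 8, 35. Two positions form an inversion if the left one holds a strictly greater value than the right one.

22

Element-by-element contributions:
31: 6
24: 5
10: 2
38: 6
6: 0
15: 1
18: 1
32: 1
8: 0
35: 0
Sum: 6 + 5 + 2 + 6 + 0 + 1 + 1 + 1 + 0 + 0 = 22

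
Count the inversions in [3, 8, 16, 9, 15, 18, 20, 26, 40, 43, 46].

There are 2 inversions.

Count, for each position, how many later elements it exceeds:
3: 0
8: 0
16: 2
9: 0
15: 0
18: 0
20: 0
26: 0
40: 0
43: 0
46: 0
Sum: 0 + 0 + 2 + 0 + 0 + 0 + 0 + 0 + 0 + 0 + 0 = 2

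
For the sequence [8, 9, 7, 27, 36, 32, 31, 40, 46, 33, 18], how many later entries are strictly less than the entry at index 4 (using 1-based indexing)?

The element at index 4 is 27.
Elements after it: 36, 32, 31, 40, 46, 33, 18
Those smaller than 27: 18

1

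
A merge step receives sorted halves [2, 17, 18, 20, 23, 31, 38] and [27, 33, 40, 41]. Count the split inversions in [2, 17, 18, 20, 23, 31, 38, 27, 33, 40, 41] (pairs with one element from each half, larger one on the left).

3 split inversions

For each element r of the right run, count left-run elements greater than r:
r = 27: 31, 38 → 2
r = 33: 38 → 1
r = 40: none → 0
r = 41: none → 0
Cross-inversions: 2 + 1 + 0 + 0 = 3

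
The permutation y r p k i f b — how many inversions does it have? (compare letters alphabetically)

Element-by-element contributions:
y: 6
r: 5
p: 4
k: 3
i: 2
f: 1
b: 0
Sum: 6 + 5 + 4 + 3 + 2 + 1 + 0 = 21

21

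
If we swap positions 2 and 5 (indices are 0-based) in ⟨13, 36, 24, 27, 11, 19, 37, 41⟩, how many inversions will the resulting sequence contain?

There are 8 inversions.

Positions 2 and 5 hold 24 and 19; after swapping, the array is [13, 36, 19, 27, 11, 24, 37, 41].
Sweep left to right; for each value list the smaller values that follow it:
13 → 11 → 1
36 → 19, 27, 11, 24 → 4
19 → 11 → 1
27 → 11, 24 → 2
11 → none → 0
24 → none → 0
37 → none → 0
41 → none → 0
Sum: 1 + 4 + 1 + 2 + 0 + 0 + 0 + 0 = 8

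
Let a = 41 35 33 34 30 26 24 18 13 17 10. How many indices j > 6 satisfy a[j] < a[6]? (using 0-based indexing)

4

The element at index 6 is 24.
Elements after it: 18, 13, 17, 10
Those smaller than 24: 18, 13, 17, 10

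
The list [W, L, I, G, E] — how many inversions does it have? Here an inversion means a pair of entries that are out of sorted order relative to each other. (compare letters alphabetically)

For each element, count later entries that are smaller:
W → L, I, G, E → 4
L → I, G, E → 3
I → G, E → 2
G → E → 1
E → none → 0
Sum: 4 + 3 + 2 + 1 + 0 = 10

Inversions: 10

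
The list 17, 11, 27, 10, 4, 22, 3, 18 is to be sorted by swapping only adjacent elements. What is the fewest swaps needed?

Swaps: 17

Each adjacent swap fixes exactly one inversion, so the minimum swap count equals the number of inversions.
Count inversions — for each element, later elements that are smaller:
17: 11, 10, 4, 3 → 4
11: 10, 4, 3 → 3
27: 10, 4, 22, 3, 18 → 5
10: 4, 3 → 2
4: 3 → 1
22: 3, 18 → 2
3: none → 0
18: none → 0
Total inversions: 4 + 3 + 5 + 2 + 1 + 2 + 0 + 0 = 17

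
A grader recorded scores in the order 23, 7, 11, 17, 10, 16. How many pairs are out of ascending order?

8 inversions

Count, for each position, how many later elements it exceeds:
23: 5
7: 0
11: 1
17: 2
10: 0
16: 0
Sum: 5 + 0 + 1 + 2 + 0 + 0 = 8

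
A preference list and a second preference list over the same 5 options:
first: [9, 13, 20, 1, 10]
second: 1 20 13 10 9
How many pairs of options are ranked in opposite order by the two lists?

7 pairs

Assign each item its position (1..5) in the first ordering, then rewrite the second ordering as that position sequence:
positions: 9→1, 13→2, 20→3, 1→4, 10→5
second ordering as positions: [4, 3, 2, 5, 1]
Discordant pairs = inversions in this position sequence.
4: 3, 2, 1 → 3
3: 2, 1 → 2
2: 1 → 1
5: 1 → 1
1: 0
Total: 3 + 2 + 1 + 1 + 0 = 7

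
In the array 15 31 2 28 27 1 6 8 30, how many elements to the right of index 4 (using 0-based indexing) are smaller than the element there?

3 such elements

The element at index 4 is 27.
Elements after it: 1, 6, 8, 30
Those smaller than 27: 1, 6, 8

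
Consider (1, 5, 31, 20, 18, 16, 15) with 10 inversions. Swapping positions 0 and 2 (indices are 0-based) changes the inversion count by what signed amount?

Positions 0 and 2 hold 1 and 31; after swapping, the array is [31, 5, 1, 20, 18, 16, 15].
Sweep left to right; for each value list the smaller values that follow it:
31 → 5, 1, 20, 18, 16, 15 → 6
5 → 1 → 1
1 → none → 0
20 → 18, 16, 15 → 3
18 → 16, 15 → 2
16 → 15 → 1
15 → none → 0
Sum: 6 + 1 + 0 + 3 + 2 + 1 + 0 = 13
Change: 13 − 10 = +3

+3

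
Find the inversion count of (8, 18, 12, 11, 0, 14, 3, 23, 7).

For each element, count later entries that are smaller:
8: 3
18: 6
12: 4
11: 3
0: 0
14: 2
3: 0
23: 1
7: 0
Sum: 3 + 6 + 4 + 3 + 0 + 2 + 0 + 1 + 0 = 19

19 inversions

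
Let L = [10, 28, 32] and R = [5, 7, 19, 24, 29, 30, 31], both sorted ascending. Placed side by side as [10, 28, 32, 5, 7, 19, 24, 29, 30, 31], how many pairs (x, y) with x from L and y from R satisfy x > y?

Count, for every r in R, how many entries of L exceed r:
r = 5: 10, 28, 32 → 3
r = 7: 10, 28, 32 → 3
r = 19: 28, 32 → 2
r = 24: 28, 32 → 2
r = 29: 32 → 1
r = 30: 32 → 1
r = 31: 32 → 1
Cross-inversions: 3 + 3 + 2 + 2 + 1 + 1 + 1 = 13

There are 13 split inversions.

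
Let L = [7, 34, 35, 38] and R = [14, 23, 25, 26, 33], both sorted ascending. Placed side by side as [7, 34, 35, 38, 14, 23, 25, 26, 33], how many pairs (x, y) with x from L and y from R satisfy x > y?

15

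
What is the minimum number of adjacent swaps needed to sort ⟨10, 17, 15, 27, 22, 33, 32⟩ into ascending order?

3 swaps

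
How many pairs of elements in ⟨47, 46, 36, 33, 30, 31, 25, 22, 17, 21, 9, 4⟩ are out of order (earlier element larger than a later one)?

Count, for each position, how many later elements it exceeds:
47 → 46, 36, 33, 30, 31, 25, 22, 17, 21, 9, 4 → 11
46 → 36, 33, 30, 31, 25, 22, 17, 21, 9, 4 → 10
36 → 33, 30, 31, 25, 22, 17, 21, 9, 4 → 9
33 → 30, 31, 25, 22, 17, 21, 9, 4 → 8
30 → 25, 22, 17, 21, 9, 4 → 6
31 → 25, 22, 17, 21, 9, 4 → 6
25 → 22, 17, 21, 9, 4 → 5
22 → 17, 21, 9, 4 → 4
17 → 9, 4 → 2
21 → 9, 4 → 2
9 → 4 → 1
4 → none → 0
Sum: 11 + 10 + 9 + 8 + 6 + 6 + 5 + 4 + 2 + 2 + 1 + 0 = 64

There are 64 inversions.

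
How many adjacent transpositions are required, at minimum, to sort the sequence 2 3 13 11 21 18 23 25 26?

2

The minimum number of adjacent swaps to sort an array equals its inversion count, since every such swap removes exactly one inversion.
Count inversions — for each element, later elements that are smaller:
2: none → 0
3: none → 0
13: 11 → 1
11: none → 0
21: 18 → 1
18: none → 0
23: none → 0
25: none → 0
26: none → 0
Total inversions: 0 + 0 + 1 + 0 + 1 + 0 + 0 + 0 + 0 = 2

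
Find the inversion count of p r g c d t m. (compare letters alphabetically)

11 inversions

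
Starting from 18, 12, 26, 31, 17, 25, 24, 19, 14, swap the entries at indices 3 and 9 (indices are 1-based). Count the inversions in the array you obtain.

11 inversions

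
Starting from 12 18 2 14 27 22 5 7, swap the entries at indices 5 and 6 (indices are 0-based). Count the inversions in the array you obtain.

Inversions: 13

Positions 5 and 6 hold 22 and 5; after swapping, the array is [12, 18, 2, 14, 27, 5, 22, 7].
Element-by-element contributions:
12 → 2, 5, 7 → 3
18 → 2, 14, 5, 7 → 4
2 → none → 0
14 → 5, 7 → 2
27 → 5, 22, 7 → 3
5 → none → 0
22 → 7 → 1
7 → none → 0
Sum: 3 + 4 + 0 + 2 + 3 + 0 + 1 + 0 = 13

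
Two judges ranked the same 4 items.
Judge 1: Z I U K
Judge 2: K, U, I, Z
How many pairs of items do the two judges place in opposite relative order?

Assign each item its position (1..4) in the first ordering, then rewrite the second ordering as that position sequence:
positions: Z→1, I→2, U→3, K→4
second ordering as positions: [4, 3, 2, 1]
Discordant pairs = inversions in this position sequence.
4: 3, 2, 1 → 3
3: 2, 1 → 2
2: 1 → 1
1: 0
Total: 3 + 2 + 1 + 0 = 6

6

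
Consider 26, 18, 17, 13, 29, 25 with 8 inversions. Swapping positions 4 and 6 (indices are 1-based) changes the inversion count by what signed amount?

Positions 4 and 6 hold 13 and 25; after swapping, the array is [26, 18, 17, 25, 29, 13].
Element-by-element contributions:
26 → 18, 17, 25, 13 → 4
18 → 17, 13 → 2
17 → 13 → 1
25 → 13 → 1
29 → 13 → 1
13 → none → 0
Sum: 4 + 2 + 1 + 1 + 1 + 0 = 9
Change: 9 − 8 = +1

+1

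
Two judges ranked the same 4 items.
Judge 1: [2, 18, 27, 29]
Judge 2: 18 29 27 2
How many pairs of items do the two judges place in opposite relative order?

4 discordant pairs

Assign each item its position (1..4) in the first ordering, then rewrite the second ordering as that position sequence:
positions: 2→1, 18→2, 27→3, 29→4
second ordering as positions: [2, 4, 3, 1]
Discordant pairs = inversions in this position sequence.
2: 1 → 1
4: 3, 1 → 2
3: 1 → 1
1: 0
Total: 1 + 2 + 1 + 0 = 4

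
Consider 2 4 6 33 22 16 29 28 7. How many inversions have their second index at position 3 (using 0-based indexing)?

The element at index 3 is 33.
Elements before it: 2, 4, 6
None of them are larger than 33.

0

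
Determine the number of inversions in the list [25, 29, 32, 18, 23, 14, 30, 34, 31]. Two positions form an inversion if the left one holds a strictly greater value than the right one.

14 inversions

Element-by-element contributions:
25 → 18, 23, 14 → 3
29 → 18, 23, 14 → 3
32 → 18, 23, 14, 30, 31 → 5
18 → 14 → 1
23 → 14 → 1
14 → none → 0
30 → none → 0
34 → 31 → 1
31 → none → 0
Sum: 3 + 3 + 5 + 1 + 1 + 0 + 0 + 1 + 0 = 14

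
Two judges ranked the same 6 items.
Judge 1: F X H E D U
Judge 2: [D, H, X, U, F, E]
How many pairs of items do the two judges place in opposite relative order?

9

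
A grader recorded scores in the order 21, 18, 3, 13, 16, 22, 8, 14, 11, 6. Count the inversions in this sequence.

30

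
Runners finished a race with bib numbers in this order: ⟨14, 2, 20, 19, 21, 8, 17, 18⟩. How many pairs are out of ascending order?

There are 12 out-of-order pairs.

Count, for each position, how many later elements it exceeds:
14: 2
2: 0
20: 4
19: 3
21: 3
8: 0
17: 0
18: 0
Sum: 2 + 0 + 4 + 3 + 3 + 0 + 0 + 0 = 12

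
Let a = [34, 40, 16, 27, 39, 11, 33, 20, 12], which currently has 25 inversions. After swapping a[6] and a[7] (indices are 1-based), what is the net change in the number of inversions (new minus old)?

Positions 6 and 7 hold 11 and 33; after swapping, the array is [34, 40, 16, 27, 39, 33, 11, 20, 12].
Element-by-element contributions:
34 → 16, 27, 33, 11, 20, 12 → 6
40 → 16, 27, 39, 33, 11, 20, 12 → 7
16 → 11, 12 → 2
27 → 11, 20, 12 → 3
39 → 33, 11, 20, 12 → 4
33 → 11, 20, 12 → 3
11 → none → 0
20 → 12 → 1
12 → none → 0
Sum: 6 + 7 + 2 + 3 + 4 + 3 + 0 + 1 + 0 = 26
Change: 26 − 25 = +1

+1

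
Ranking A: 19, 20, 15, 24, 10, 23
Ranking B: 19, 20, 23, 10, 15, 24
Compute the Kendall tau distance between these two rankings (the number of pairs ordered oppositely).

5 discordant pairs

Assign each item its position (1..6) in the first ordering, then rewrite the second ordering as that position sequence:
positions: 19→1, 20→2, 15→3, 24→4, 10→5, 23→6
second ordering as positions: [1, 2, 6, 5, 3, 4]
Discordant pairs = inversions in this position sequence.
1: 0
2: 0
6: 5, 3, 4 → 3
5: 3, 4 → 2
3: 0
4: 0
Total: 0 + 0 + 3 + 2 + 0 + 0 = 5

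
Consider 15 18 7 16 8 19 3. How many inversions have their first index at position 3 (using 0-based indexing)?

2

The element at index 3 is 16.
Elements after it: 8, 19, 3
Those smaller than 16: 8, 3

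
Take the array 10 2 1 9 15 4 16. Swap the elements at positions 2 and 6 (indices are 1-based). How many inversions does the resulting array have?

There are 8 inversions.

Positions 2 and 6 hold 2 and 4; after swapping, the array is [10, 4, 1, 9, 15, 2, 16].
Element-by-element contributions:
10 → 4, 1, 9, 2 → 4
4 → 1, 2 → 2
1 → none → 0
9 → 2 → 1
15 → 2 → 1
2 → none → 0
16 → none → 0
Sum: 4 + 2 + 0 + 1 + 1 + 0 + 0 = 8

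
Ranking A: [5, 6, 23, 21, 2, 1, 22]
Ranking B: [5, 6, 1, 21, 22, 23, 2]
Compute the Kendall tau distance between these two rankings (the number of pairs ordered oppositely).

Assign each item its position (1..7) in the first ordering, then rewrite the second ordering as that position sequence:
positions: 5→1, 6→2, 23→3, 21→4, 2→5, 1→6, 22→7
second ordering as positions: [1, 2, 6, 4, 7, 3, 5]
Discordant pairs = inversions in this position sequence.
1: 0
2: 0
6: 4, 3, 5 → 3
4: 3 → 1
7: 3, 5 → 2
3: 0
5: 0
Total: 0 + 0 + 3 + 1 + 2 + 0 + 0 = 6

6 discordant pairs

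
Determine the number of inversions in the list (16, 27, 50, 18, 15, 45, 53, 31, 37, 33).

Count, for each position, how many later elements it exceeds:
16 → 15 → 1
27 → 18, 15 → 2
50 → 18, 15, 45, 31, 37, 33 → 6
18 → 15 → 1
15 → none → 0
45 → 31, 37, 33 → 3
53 → 31, 37, 33 → 3
31 → none → 0
37 → 33 → 1
33 → none → 0
Sum: 1 + 2 + 6 + 1 + 0 + 3 + 3 + 0 + 1 + 0 = 17

17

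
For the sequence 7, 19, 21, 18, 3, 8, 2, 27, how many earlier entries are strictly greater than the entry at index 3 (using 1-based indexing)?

0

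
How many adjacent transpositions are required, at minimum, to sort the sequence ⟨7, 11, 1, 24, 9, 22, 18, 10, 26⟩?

11

Each adjacent swap fixes exactly one inversion, so the minimum swap count equals the number of inversions.
Count inversions — for each element, later elements that are smaller:
7: 1 → 1
11: 1, 9, 10 → 3
1: none → 0
24: 9, 22, 18, 10 → 4
9: none → 0
22: 18, 10 → 2
18: 10 → 1
10: none → 0
26: none → 0
Total inversions: 1 + 3 + 0 + 4 + 0 + 2 + 1 + 0 + 0 = 11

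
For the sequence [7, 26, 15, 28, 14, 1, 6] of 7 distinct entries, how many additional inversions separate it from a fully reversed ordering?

Maximum inversions for 7 distinct elements is C(7, 2) = 7·6/2 = 21.
Current inversions — for each element, count later smaller elements:
7: 2
26: 4
15: 3
28: 3
14: 2
1: 0
6: 0
Current total: 2 + 4 + 3 + 3 + 2 + 0 + 0 = 14
Shortfall: 21 − 14 = 7

7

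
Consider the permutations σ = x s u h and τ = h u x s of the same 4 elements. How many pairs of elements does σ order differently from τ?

5 discordant pairs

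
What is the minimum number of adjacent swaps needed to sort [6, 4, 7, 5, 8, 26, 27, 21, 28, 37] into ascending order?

Each adjacent swap fixes exactly one inversion, so the minimum swap count equals the number of inversions.
Count inversions — for each element, later elements that are smaller:
6: 4, 5 → 2
4: none → 0
7: 5 → 1
5: none → 0
8: none → 0
26: 21 → 1
27: 21 → 1
21: none → 0
28: none → 0
37: none → 0
Total inversions: 2 + 0 + 1 + 0 + 0 + 1 + 1 + 0 + 0 + 0 = 5

Swaps: 5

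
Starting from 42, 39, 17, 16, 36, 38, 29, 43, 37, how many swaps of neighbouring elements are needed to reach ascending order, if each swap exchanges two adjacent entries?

Adjacent swaps: 18

Minimum adjacent swaps = number of inversions (each swap of adjacent out-of-order elements removes one inversion and no swap can remove more).
Count inversions — for each element, later elements that are smaller:
42: 39, 17, 16, 36, 38, 29, 37 → 7
39: 17, 16, 36, 38, 29, 37 → 6
17: 16 → 1
16: none → 0
36: 29 → 1
38: 29, 37 → 2
29: none → 0
43: 37 → 1
37: none → 0
Total inversions: 7 + 6 + 1 + 0 + 1 + 2 + 0 + 1 + 0 = 18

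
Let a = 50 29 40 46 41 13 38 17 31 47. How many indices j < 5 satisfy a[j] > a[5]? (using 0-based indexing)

The element at index 5 is 13.
Elements before it: 50, 29, 40, 46, 41
Those larger than 13: 50, 29, 40, 46, 41

5 such elements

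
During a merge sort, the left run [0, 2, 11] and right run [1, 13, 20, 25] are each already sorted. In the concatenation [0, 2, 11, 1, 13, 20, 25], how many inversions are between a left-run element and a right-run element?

2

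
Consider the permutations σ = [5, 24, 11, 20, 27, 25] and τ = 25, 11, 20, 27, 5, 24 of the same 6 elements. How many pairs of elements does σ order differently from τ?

11

Assign each item its position (1..6) in the first ordering, then rewrite the second ordering as that position sequence:
positions: 5→1, 24→2, 11→3, 20→4, 27→5, 25→6
second ordering as positions: [6, 3, 4, 5, 1, 2]
Discordant pairs = inversions in this position sequence.
6: 3, 4, 5, 1, 2 → 5
3: 1, 2 → 2
4: 1, 2 → 2
5: 1, 2 → 2
1: 0
2: 0
Total: 5 + 2 + 2 + 2 + 0 + 0 = 11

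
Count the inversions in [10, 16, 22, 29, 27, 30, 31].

1 inversion

Listing every pair i<j with a[i]>a[j] (using 0-based positions):
(3,4): 29 > 27
That's 1 pair.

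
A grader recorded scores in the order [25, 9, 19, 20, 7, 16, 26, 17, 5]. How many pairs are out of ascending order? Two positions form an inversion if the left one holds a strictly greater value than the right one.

22

Count, for each position, how many later elements it exceeds:
25: 7
9: 2
19: 4
20: 4
7: 1
16: 1
26: 2
17: 1
5: 0
Sum: 7 + 2 + 4 + 4 + 1 + 1 + 2 + 1 + 0 = 22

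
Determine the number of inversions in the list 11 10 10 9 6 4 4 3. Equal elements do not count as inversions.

26 inversions

Sweep left to right; for each value list the smaller values that follow it:
11: 7
10: 5
10: 5
9: 4
6: 3
4: 1
4: 1
3: 0
Sum: 7 + 5 + 5 + 4 + 3 + 1 + 1 + 0 = 26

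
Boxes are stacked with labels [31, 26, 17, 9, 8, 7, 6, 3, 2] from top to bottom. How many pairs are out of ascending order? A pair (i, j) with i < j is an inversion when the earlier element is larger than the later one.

36 inversions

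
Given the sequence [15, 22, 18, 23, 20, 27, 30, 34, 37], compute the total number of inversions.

Out-of-order pairs: 3

Element-by-element contributions:
15 → none → 0
22 → 18, 20 → 2
18 → none → 0
23 → 20 → 1
20 → none → 0
27 → none → 0
30 → none → 0
34 → none → 0
37 → none → 0
Sum: 0 + 2 + 0 + 1 + 0 + 0 + 0 + 0 + 0 = 3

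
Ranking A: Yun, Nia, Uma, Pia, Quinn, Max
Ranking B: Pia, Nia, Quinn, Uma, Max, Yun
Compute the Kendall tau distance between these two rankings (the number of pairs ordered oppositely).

Assign each item its position (1..6) in the first ordering, then rewrite the second ordering as that position sequence:
positions: Yun→1, Nia→2, Uma→3, Pia→4, Quinn→5, Max→6
second ordering as positions: [4, 2, 5, 3, 6, 1]
Discordant pairs = inversions in this position sequence.
4: 2, 3, 1 → 3
2: 1 → 1
5: 3, 1 → 2
3: 1 → 1
6: 1 → 1
1: 0
Total: 3 + 1 + 2 + 1 + 1 + 0 = 8

8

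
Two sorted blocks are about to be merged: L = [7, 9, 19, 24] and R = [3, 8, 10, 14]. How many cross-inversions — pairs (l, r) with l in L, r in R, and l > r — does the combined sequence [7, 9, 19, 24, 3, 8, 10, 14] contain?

11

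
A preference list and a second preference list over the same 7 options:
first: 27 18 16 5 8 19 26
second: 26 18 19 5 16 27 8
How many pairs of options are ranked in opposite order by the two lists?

Assign each item its position (1..7) in the first ordering, then rewrite the second ordering as that position sequence:
positions: 27→1, 18→2, 16→3, 5→4, 8→5, 19→6, 26→7
second ordering as positions: [7, 2, 6, 4, 3, 1, 5]
Discordant pairs = inversions in this position sequence.
7: 2, 6, 4, 3, 1, 5 → 6
2: 1 → 1
6: 4, 3, 1, 5 → 4
4: 3, 1 → 2
3: 1 → 1
1: 0
5: 0
Total: 6 + 1 + 4 + 2 + 1 + 0 + 0 = 14

14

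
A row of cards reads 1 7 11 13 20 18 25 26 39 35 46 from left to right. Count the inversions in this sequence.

Count, for each position, how many later elements it exceeds:
1 → none → 0
7 → none → 0
11 → none → 0
13 → none → 0
20 → 18 → 1
18 → none → 0
25 → none → 0
26 → none → 0
39 → 35 → 1
35 → none → 0
46 → none → 0
Sum: 0 + 0 + 0 + 0 + 1 + 0 + 0 + 0 + 1 + 0 + 0 = 2

2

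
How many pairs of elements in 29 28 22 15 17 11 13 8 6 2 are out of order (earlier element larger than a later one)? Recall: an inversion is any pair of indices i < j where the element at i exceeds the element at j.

Element-by-element contributions:
29: 9
28: 8
22: 7
15: 5
17: 5
11: 3
13: 3
8: 2
6: 1
2: 0
Sum: 9 + 8 + 7 + 5 + 5 + 3 + 3 + 2 + 1 + 0 = 43

43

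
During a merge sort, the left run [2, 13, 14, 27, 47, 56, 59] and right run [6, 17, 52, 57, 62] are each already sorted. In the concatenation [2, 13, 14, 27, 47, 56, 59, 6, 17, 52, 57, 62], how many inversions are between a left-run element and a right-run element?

13

Take each right-half value and tally the left-half values above it:
r = 6: 13, 14, 27, 47, 56, 59 → 6
r = 17: 27, 47, 56, 59 → 4
r = 52: 56, 59 → 2
r = 57: 59 → 1
r = 62: none → 0
Cross-inversions: 6 + 4 + 2 + 1 + 0 = 13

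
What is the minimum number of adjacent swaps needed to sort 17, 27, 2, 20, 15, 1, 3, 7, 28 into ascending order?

Minimum adjacent swaps = number of inversions (each swap of adjacent out-of-order elements removes one inversion and no swap can remove more).
Count inversions — for each element, later elements that are smaller:
17: 2, 15, 1, 3, 7 → 5
27: 2, 20, 15, 1, 3, 7 → 6
2: 1 → 1
20: 15, 1, 3, 7 → 4
15: 1, 3, 7 → 3
1: none → 0
3: none → 0
7: none → 0
28: none → 0
Total inversions: 5 + 6 + 1 + 4 + 3 + 0 + 0 + 0 + 0 = 19

There are 19 swaps.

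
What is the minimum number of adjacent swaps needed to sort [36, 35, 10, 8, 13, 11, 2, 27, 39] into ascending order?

Minimum adjacent swaps = number of inversions (each swap of adjacent out-of-order elements removes one inversion and no swap can remove more).
Count inversions — for each element, later elements that are smaller:
36: 35, 10, 8, 13, 11, 2, 27 → 7
35: 10, 8, 13, 11, 2, 27 → 6
10: 8, 2 → 2
8: 2 → 1
13: 11, 2 → 2
11: 2 → 1
2: none → 0
27: none → 0
39: none → 0
Total inversions: 7 + 6 + 2 + 1 + 2 + 1 + 0 + 0 + 0 = 19

19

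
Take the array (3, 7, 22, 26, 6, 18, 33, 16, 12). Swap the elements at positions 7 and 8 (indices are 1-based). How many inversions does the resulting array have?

Inversions: 13

Positions 7 and 8 hold 33 and 16; after swapping, the array is [3, 7, 22, 26, 6, 18, 16, 33, 12].
Sweep left to right; for each value list the smaller values that follow it:
3 → none → 0
7 → 6 → 1
22 → 6, 18, 16, 12 → 4
26 → 6, 18, 16, 12 → 4
6 → none → 0
18 → 16, 12 → 2
16 → 12 → 1
33 → 12 → 1
12 → none → 0
Sum: 0 + 1 + 4 + 4 + 0 + 2 + 1 + 1 + 0 = 13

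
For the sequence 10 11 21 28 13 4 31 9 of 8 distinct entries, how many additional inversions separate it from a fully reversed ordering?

15

Maximum inversions for 8 distinct elements is C(8, 2) = 8·7/2 = 28.
Current inversions — for each element, count later smaller elements:
10: 2
11: 2
21: 3
28: 3
13: 2
4: 0
31: 1
9: 0
Current total: 2 + 2 + 3 + 3 + 2 + 0 + 1 + 0 = 13
Shortfall: 28 − 13 = 15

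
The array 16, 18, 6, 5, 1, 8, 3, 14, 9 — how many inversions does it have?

Element-by-element contributions:
16 → 6, 5, 1, 8, 3, 14, 9 → 7
18 → 6, 5, 1, 8, 3, 14, 9 → 7
6 → 5, 1, 3 → 3
5 → 1, 3 → 2
1 → none → 0
8 → 3 → 1
3 → none → 0
14 → 9 → 1
9 → none → 0
Sum: 7 + 7 + 3 + 2 + 0 + 1 + 0 + 1 + 0 = 21

21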